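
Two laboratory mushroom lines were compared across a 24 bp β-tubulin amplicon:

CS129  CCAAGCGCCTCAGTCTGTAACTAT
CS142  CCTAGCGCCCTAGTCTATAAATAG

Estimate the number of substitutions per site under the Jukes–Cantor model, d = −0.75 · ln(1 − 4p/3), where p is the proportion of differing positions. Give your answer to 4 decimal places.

0.3041

Mismatches occur at site 3 (A↔T), site 10 (T↔C), site 11 (C↔T), site 17 (G↔A), site 21 (C↔A), site 24 (T↔G).
p = 6/24 = 0.250000.
d = −0.75 · ln(1 − (4/3)·0.250000) = −0.75 · ln(0.666667) = −0.75 · (-0.405465) = 0.3041.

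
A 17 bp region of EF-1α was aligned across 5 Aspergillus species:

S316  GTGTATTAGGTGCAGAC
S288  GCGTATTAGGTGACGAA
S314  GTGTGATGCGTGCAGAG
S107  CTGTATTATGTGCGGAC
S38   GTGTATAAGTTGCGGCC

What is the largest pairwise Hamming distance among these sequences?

Pairwise Hamming distances:
  S316 vs S288: 4
  S316 vs S314: 5
  S316 vs S107: 3
  S316 vs S38: 4
  S288 vs S314: 8
  S288 vs S107: 6
  S288 vs S38: 7
  S314 vs S107: 7
  S314 vs S38: 9
  S107 vs S38: 5
The largest is 9, between S314 and S38.

9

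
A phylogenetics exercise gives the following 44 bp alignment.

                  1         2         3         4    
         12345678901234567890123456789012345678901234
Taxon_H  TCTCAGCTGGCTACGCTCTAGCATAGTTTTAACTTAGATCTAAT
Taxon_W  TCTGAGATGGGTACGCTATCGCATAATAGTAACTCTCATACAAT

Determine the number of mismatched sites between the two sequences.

The sequences differ at positions 4 (C/G), 7 (C/A), 11 (C/G), 18 (C/A), 20 (A/C), 26 (G/A), 28 (T/A), 29 (T/G), 35 (T/C), 36 (A/T), 37 (G/C), 40 (C/A), 41 (T/C).
That gives 13 mismatches out of 44 aligned sites, so the Hamming distance is 13.

13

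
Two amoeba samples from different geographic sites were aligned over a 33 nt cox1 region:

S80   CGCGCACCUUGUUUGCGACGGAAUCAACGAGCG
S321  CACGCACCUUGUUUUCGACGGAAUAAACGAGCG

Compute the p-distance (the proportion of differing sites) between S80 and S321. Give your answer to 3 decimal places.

The sequences differ at positions 2 (G/A), 15 (G/U), 25 (C/A).
There are 3 differences over 33 sites, so p = 3/33 = 0.091.

0.091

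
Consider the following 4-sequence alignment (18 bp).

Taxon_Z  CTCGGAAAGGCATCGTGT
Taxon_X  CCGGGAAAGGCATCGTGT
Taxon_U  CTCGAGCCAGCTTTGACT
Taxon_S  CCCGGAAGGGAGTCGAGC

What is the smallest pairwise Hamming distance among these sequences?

Pairwise Hamming distances:
  Taxon_Z vs Taxon_X: 2
  Taxon_Z vs Taxon_U: 9
  Taxon_Z vs Taxon_S: 6
  Taxon_X vs Taxon_U: 11
  Taxon_X vs Taxon_S: 6
  Taxon_U vs Taxon_S: 11
The smallest is 2, between Taxon_Z and Taxon_X.

2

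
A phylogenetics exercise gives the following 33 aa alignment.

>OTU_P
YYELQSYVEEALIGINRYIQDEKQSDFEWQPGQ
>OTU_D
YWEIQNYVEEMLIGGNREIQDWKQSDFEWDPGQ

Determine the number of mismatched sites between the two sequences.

The sequences differ at positions 2 (Y/W), 4 (L/I), 6 (S/N), 11 (A/M), 15 (I/G), 18 (Y/E), 22 (E/W), 30 (Q/D).
That gives 8 mismatches out of 33 aligned sites, so the Hamming distance is 8.

8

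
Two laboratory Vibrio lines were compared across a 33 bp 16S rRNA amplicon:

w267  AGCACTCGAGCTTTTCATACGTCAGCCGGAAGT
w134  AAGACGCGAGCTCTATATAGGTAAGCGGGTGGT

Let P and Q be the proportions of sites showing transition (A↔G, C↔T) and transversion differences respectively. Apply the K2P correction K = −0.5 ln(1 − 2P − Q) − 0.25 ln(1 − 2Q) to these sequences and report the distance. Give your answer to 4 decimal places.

0.4411

Differing sites — 2:G/A (Ti); 3:C/G (Tv); 6:T/G (Tv); 13:T/C (Ti); 15:T/A (Tv); 16:C/T (Ti); 20:C/G (Tv); 23:C/A (Tv); 27:C/G (Tv); 30:A/T (Tv); 31:A/G (Ti).
Of the 11 differences, 4 transitions and 7 transversions over 33 sites: P = 4/33 = 0.121212, Q = 7/33 = 0.212121.
d = −0.5·ln(0.545455) − 0.25·ln(0.575758) = −0.5·(-0.606135) − 0.25·(-0.552068) = 0.4411.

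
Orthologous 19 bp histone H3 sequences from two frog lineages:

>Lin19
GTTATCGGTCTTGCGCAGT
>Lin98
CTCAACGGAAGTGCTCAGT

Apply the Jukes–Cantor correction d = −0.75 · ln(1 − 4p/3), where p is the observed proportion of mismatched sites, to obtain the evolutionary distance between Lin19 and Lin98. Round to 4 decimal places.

0.5068

The sequences differ at positions 1 (G/C), 3 (T/C), 5 (T/A), 9 (T/A), 10 (C/A), 11 (T/G), 15 (G/T).
p = 7/19 = 0.368421.
d = −0.75 · ln(1 − (4/3)·0.368421) = −0.75 · ln(0.508772) = −0.75 · (-0.675755) = 0.5068.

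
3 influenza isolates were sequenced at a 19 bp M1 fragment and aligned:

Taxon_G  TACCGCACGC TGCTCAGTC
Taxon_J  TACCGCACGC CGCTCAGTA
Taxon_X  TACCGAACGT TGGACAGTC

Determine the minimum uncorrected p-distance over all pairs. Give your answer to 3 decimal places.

0.105

Pairwise Hamming distances:
  Taxon_G vs Taxon_J: 2
  Taxon_G vs Taxon_X: 4
  Taxon_J vs Taxon_X: 6
The smallest is 2 mismatches, between Taxon_G and Taxon_J; p = 2/19 = 0.105.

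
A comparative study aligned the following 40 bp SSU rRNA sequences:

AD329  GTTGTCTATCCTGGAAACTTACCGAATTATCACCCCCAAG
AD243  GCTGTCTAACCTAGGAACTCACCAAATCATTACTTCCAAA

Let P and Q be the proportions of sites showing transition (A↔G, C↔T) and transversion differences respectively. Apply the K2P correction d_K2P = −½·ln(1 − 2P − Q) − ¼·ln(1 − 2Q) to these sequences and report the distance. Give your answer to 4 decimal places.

0.3850

Mismatches occur at site 2 (T↔C, transition), site 9 (T↔A, transversion), site 13 (G↔A, transition), site 15 (A↔G, transition), site 20 (T↔C, transition), site 24 (G↔A, transition), site 28 (T↔C, transition), site 31 (C↔T, transition), site 34 (C↔T, transition), site 35 (C↔T, transition), site 40 (G↔A, transition).
Of the 11 differences, 10 transitions and 1 transversion over 40 sites: P = 10/40 = 0.250000, Q = 1/40 = 0.025000.
d = −0.5·ln(0.475000) − 0.25·ln(0.950000) = −0.5·(-0.744440) − 0.25·(-0.051293) = 0.3850.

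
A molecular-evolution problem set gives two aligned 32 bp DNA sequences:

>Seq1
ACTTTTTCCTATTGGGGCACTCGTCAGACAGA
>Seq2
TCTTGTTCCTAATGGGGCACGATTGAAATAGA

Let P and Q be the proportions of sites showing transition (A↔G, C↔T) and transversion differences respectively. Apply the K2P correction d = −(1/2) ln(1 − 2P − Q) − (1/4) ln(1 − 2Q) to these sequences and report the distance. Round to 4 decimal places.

Differing sites — 1:A/T (Tv); 5:T/G (Tv); 12:T/A (Tv); 21:T/G (Tv); 22:C/A (Tv); 23:G/T (Tv); 25:C/G (Tv); 27:G/A (Ti); 29:C/T (Ti).
Of the 9 differences, 2 transitions and 7 transversions over 32 sites: P = 2/32 = 0.062500, Q = 7/32 = 0.218750.
d = −0.5·ln(0.656250) − 0.25·ln(0.562500) = −0.5·(-0.421213) − 0.25·(-0.575364) = 0.3544.

0.3544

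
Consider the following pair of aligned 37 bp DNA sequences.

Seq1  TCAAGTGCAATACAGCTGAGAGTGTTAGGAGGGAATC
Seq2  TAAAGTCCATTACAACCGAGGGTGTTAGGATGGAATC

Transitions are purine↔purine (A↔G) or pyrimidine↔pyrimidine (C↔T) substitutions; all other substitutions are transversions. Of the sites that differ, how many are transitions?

Mismatches occur at site 2 (C/A, transversion), site 7 (G/C, transversion), site 10 (A/T, transversion), site 15 (G/A, transition), site 17 (T/C, transition), site 21 (A/G, transition), site 31 (G/T, transversion).
Of the 7 differences, 3 transitions and 4 transversions, so the answer is 3.

3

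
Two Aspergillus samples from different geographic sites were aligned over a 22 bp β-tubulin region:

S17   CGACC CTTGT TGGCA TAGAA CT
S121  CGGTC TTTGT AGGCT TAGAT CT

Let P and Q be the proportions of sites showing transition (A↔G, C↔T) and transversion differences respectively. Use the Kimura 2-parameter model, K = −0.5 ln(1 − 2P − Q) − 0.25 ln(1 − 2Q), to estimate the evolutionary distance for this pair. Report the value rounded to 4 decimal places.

The sequences differ at positions 3 (A/G, transition), 4 (C/T, transition), 6 (C/T, transition), 11 (T/A, transversion), 15 (A/T, transversion), 20 (A/T, transversion).
Of the 6 differences, 3 transitions and 3 transversions over 22 sites: P = 3/22 = 0.136364, Q = 3/22 = 0.136364.
d = −0.5·ln(0.590908) − 0.25·ln(0.727272) = −0.5·(-0.526095) − 0.25·(-0.318455) = 0.3427.

0.3427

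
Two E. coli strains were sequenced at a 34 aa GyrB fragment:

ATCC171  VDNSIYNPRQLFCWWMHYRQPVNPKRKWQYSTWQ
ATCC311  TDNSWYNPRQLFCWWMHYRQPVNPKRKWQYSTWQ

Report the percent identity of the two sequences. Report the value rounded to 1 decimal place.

The sequences differ at positions 1 (V/T), 5 (I/W).
32 of the 34 sites match, so the percent identity is 32/34 × 100 = 94.1%.

94.1%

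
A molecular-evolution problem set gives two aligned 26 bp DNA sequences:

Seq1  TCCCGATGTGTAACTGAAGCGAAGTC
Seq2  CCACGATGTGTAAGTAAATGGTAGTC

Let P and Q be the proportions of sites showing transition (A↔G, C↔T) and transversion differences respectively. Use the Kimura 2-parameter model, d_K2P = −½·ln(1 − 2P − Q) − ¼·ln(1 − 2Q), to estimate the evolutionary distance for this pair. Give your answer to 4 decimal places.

The sequences differ at positions 1 (T/C, transition), 3 (C/A, transversion), 14 (C/G, transversion), 16 (G/A, transition), 19 (G/T, transversion), 20 (C/G, transversion), 22 (A/T, transversion).
Of the 7 differences, 2 transitions and 5 transversions over 26 sites: P = 2/26 = 0.076923, Q = 5/26 = 0.192308.
d = −0.5·ln(0.653846) − 0.25·ln(0.615384) = −0.5·(-0.424883) − 0.25·(-0.485509) = 0.3338.

0.3338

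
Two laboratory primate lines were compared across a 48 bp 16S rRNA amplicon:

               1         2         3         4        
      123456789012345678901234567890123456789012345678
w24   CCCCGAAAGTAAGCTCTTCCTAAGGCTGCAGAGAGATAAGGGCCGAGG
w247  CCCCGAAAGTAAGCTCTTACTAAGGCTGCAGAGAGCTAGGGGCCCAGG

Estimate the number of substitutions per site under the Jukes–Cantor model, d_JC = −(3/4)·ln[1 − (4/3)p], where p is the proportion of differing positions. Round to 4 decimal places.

The sequences differ at positions 19 (C/A), 36 (A/C), 39 (A/G), 45 (G/C).
p = 4/48 = 0.083333.
d = −0.75 · ln(1 − (4/3)·0.083333) = −0.75 · ln(0.888889) = −0.75 · (-0.117783) = 0.0883.

0.0883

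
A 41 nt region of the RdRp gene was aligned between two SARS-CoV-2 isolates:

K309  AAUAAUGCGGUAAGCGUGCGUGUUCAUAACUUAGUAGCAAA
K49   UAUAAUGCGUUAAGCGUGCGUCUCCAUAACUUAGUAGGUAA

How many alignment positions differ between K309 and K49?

The sequences differ at positions 1 (A/U), 10 (G/U), 22 (G/C), 24 (U/C), 38 (C/G), 39 (A/U).
That gives 6 mismatches out of 41 aligned sites, so the Hamming distance is 6.

6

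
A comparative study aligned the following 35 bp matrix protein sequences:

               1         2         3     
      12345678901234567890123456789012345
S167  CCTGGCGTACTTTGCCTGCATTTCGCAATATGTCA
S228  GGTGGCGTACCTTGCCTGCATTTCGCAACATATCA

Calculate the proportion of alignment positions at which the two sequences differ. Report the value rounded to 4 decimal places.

0.1429

The sequences differ at positions 1 (C/G), 2 (C/G), 11 (T/C), 29 (T/C), 32 (G/A).
There are 5 differences over 35 sites, so p = 5/35 = 0.1429.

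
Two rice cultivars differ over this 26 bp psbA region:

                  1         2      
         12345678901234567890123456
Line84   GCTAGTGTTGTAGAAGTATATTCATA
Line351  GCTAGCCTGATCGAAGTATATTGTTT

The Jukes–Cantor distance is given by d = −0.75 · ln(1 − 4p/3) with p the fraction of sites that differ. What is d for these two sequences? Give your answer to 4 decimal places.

0.3961

Differing sites — 6:T/C; 7:G/C; 9:T/G; 10:G/A; 12:A/C; 23:C/G; 24:A/T; 26:A/T.
p = 8/26 = 0.307692.
d = −0.75 · ln(1 − (4/3)·0.307692) = −0.75 · ln(0.589744) = −0.75 · (-0.528067) = 0.3961.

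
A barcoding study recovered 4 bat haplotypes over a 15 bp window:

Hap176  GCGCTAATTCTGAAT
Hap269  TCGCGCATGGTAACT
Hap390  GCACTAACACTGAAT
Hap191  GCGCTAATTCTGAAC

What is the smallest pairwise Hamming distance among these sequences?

Pairwise Hamming distances:
  Hap176 vs Hap269: 7
  Hap176 vs Hap390: 3
  Hap176 vs Hap191: 1
  Hap269 vs Hap390: 9
  Hap269 vs Hap191: 8
  Hap390 vs Hap191: 4
The smallest is 1, between Hap176 and Hap191.

1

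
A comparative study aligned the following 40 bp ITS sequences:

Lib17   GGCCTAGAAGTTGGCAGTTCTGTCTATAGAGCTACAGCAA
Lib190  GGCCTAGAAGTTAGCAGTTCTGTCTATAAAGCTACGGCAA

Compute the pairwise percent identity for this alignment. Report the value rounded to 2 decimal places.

92.50%

The sequences differ at positions 13 (G/A), 29 (G/A), 36 (A/G).
37 of the 40 sites match, so the percent identity is 37/40 × 100 = 92.50%.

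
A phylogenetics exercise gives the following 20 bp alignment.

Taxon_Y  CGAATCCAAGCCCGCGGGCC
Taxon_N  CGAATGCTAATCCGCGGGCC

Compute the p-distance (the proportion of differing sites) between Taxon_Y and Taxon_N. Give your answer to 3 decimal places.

0.200

The sequences differ at positions 6 (C/G), 8 (A/T), 10 (G/A), 11 (C/T).
There are 4 differences over 20 sites, so p = 4/20 = 0.200.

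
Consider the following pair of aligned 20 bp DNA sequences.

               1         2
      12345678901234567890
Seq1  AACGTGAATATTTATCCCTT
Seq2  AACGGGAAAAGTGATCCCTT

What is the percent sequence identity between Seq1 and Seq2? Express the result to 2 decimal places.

Differing sites — 5:T/G; 9:T/A; 11:T/G; 13:T/G.
16 of the 20 sites match, so the percent identity is 16/20 × 100 = 80.00%.

80.00%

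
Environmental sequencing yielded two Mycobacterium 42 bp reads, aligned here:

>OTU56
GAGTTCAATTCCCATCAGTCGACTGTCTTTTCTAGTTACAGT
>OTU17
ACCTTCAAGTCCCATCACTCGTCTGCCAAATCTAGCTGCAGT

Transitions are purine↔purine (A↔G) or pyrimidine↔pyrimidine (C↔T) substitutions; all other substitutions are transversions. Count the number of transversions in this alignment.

8

Mismatches occur at site 1 (G↔A, transition), site 2 (A↔C, transversion), site 3 (G↔C, transversion), site 9 (T↔G, transversion), site 18 (G↔C, transversion), site 22 (A↔T, transversion), site 26 (T↔C, transition), site 28 (T↔A, transversion), site 29 (T↔A, transversion), site 30 (T↔A, transversion), site 36 (T↔C, transition), site 38 (A↔G, transition).
Of the 12 differences, 4 transitions and 8 transversions, so the answer is 8.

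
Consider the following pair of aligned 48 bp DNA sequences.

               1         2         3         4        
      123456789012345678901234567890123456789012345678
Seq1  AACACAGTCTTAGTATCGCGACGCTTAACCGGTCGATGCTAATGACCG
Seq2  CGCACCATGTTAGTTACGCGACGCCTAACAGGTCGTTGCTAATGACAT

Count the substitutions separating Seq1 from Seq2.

The sequences differ at positions 1 (A/C), 2 (A/G), 6 (A/C), 7 (G/A), 9 (C/G), 15 (A/T), 16 (T/A), 25 (T/C), 30 (C/A), 36 (A/T), 47 (C/A), 48 (G/T).
That gives 12 mismatches out of 48 aligned sites, so the Hamming distance is 12.

12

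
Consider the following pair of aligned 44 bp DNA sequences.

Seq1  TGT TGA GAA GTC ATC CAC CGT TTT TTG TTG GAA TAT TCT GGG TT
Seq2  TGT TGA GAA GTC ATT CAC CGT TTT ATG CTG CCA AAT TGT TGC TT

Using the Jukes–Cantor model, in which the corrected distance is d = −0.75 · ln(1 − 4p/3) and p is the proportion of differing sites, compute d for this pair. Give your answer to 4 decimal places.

Mismatches occur at site 15 (C↔T), site 25 (T↔A), site 28 (T↔C), site 31 (G↔C), site 32 (A↔C), site 34 (T↔A), site 38 (C↔G), site 40 (G↔T), site 42 (G↔C).
p = 9/44 = 0.204545.
d = −0.75 · ln(1 − (4/3)·0.204545) = −0.75 · ln(0.727273) = −0.75 · (-0.318453) = 0.2388.

0.2388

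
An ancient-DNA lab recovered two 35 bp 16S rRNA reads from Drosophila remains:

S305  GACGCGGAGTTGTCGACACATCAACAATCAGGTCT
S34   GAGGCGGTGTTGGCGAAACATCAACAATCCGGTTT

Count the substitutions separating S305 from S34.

Differing sites — 3:C/G; 8:A/T; 13:T/G; 17:C/A; 30:A/C; 34:C/T.
That gives 6 mismatches out of 35 aligned sites, so the Hamming distance is 6.

6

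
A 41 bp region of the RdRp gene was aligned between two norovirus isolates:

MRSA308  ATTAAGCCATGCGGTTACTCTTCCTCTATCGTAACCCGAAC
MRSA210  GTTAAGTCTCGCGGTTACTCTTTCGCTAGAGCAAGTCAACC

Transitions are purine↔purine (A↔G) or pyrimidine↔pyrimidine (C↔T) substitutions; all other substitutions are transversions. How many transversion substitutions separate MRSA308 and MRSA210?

Differing sites — 1:A/G (Ti); 7:C/T (Ti); 9:A/T (Tv); 10:T/C (Ti); 23:C/T (Ti); 25:T/G (Tv); 29:T/G (Tv); 30:C/A (Tv); 32:T/C (Ti); 35:C/G (Tv); 36:C/T (Ti); 38:G/A (Ti); 40:A/C (Tv).
Of the 13 differences, 7 transitions and 6 transversions, so the answer is 6.

6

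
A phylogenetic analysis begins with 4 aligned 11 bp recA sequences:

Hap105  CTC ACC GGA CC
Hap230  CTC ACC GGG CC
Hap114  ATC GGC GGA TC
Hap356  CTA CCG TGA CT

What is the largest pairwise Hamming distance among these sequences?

Pairwise Hamming distances:
  Hap105 vs Hap230: 1
  Hap105 vs Hap114: 4
  Hap105 vs Hap356: 5
  Hap230 vs Hap114: 5
  Hap230 vs Hap356: 6
  Hap114 vs Hap356: 8
The largest is 8, between Hap114 and Hap356.

8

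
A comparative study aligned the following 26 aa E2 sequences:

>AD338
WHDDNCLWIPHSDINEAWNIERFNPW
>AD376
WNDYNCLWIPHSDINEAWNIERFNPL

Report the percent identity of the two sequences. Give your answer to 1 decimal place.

88.5%

Differing sites — 2:H/N; 4:D/Y; 26:W/L.
23 of the 26 sites match, so the percent identity is 23/26 × 100 = 88.5%.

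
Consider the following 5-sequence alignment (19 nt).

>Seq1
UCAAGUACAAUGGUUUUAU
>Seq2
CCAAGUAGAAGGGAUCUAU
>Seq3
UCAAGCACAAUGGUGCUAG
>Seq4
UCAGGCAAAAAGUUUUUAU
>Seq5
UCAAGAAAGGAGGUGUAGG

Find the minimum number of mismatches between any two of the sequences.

4

Pairwise Hamming distances:
  Seq1 vs Seq2: 5
  Seq1 vs Seq3: 4
  Seq1 vs Seq4: 5
  Seq1 vs Seq5: 9
  Seq2 vs Seq3: 7
  Seq2 vs Seq4: 8
  Seq2 vs Seq5: 12
  Seq3 vs Seq4: 7
  Seq3 vs Seq5: 8
  Seq4 vs Seq5: 9
The smallest is 4, between Seq1 and Seq3.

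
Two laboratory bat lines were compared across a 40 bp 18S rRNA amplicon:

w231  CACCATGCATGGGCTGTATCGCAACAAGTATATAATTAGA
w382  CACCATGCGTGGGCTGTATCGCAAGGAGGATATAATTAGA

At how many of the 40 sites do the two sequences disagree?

The sequences differ at positions 9 (A/G), 25 (C/G), 26 (A/G), 29 (T/G).
That gives 4 mismatches out of 40 aligned sites, so the Hamming distance is 4.

4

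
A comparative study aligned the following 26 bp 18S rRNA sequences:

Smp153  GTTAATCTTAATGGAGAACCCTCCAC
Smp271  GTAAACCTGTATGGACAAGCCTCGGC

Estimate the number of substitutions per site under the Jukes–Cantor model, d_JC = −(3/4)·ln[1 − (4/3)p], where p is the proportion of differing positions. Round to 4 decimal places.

0.3961

Mismatches occur at site 3 (T↔A), site 6 (T↔C), site 9 (T↔G), site 10 (A↔T), site 16 (G↔C), site 19 (C↔G), site 24 (C↔G), site 25 (A↔G).
p = 8/26 = 0.307692.
d = −0.75 · ln(1 − (4/3)·0.307692) = −0.75 · ln(0.589744) = −0.75 · (-0.528067) = 0.3961.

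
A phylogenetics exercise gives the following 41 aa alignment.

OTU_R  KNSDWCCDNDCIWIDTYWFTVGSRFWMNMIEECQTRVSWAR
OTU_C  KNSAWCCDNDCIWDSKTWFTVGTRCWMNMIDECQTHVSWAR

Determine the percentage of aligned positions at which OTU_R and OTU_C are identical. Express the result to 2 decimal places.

Differing sites — 4:D/A; 14:I/D; 15:D/S; 16:T/K; 17:Y/T; 23:S/T; 25:F/C; 31:E/D; 36:R/H.
32 of the 41 sites match, so the percent identity is 32/41 × 100 = 78.05%.

78.05%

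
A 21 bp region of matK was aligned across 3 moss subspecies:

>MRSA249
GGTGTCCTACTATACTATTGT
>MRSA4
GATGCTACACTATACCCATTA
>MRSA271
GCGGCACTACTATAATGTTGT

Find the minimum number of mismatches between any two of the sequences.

6

Pairwise Hamming distances:
  MRSA249 vs MRSA4: 10
  MRSA249 vs MRSA271: 6
  MRSA4 vs MRSA271: 11
The smallest is 6, between MRSA249 and MRSA271.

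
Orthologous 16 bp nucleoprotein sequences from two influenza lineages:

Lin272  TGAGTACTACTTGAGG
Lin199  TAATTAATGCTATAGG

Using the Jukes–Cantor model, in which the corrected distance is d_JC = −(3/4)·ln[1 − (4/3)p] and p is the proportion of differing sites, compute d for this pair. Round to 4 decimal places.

Differing sites — 2:G/A; 4:G/T; 7:C/A; 9:A/G; 12:T/A; 13:G/T.
p = 6/16 = 0.375000.
d = −0.75 · ln(1 − (4/3)·0.375000) = −0.75 · ln(0.500000) = −0.75 · (-0.693147) = 0.5199.

0.5199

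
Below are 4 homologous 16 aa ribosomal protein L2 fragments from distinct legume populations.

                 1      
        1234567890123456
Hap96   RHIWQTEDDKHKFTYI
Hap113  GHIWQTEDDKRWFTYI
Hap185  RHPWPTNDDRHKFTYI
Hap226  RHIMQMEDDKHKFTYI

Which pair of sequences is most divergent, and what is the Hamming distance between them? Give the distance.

7

Pairwise Hamming distances:
  Hap96 vs Hap113: 3
  Hap96 vs Hap185: 4
  Hap96 vs Hap226: 2
  Hap113 vs Hap185: 7
  Hap113 vs Hap226: 5
  Hap185 vs Hap226: 6
The largest is 7, between Hap113 and Hap185.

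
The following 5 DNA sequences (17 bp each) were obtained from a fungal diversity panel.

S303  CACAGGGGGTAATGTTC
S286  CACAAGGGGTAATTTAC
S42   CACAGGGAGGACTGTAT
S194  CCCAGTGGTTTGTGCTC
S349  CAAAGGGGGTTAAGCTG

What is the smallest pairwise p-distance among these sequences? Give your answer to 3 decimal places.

0.176

Pairwise Hamming distances:
  S303 vs S286: 3
  S303 vs S42: 5
  S303 vs S194: 6
  S303 vs S349: 5
  S286 vs S42: 6
  S286 vs S194: 9
  S286 vs S349: 8
  S42 vs S194: 10
  S42 vs S349: 9
  S194 vs S349: 7
The smallest is 3 mismatches, between S303 and S286; p = 3/17 = 0.176.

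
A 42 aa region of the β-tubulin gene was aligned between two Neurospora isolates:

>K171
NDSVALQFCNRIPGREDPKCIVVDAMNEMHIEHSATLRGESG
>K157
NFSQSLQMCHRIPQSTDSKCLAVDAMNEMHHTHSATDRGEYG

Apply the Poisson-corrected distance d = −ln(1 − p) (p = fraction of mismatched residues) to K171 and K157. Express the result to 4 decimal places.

The sequences differ at positions 2 (D/F), 4 (V/Q), 5 (A/S), 8 (F/M), 10 (N/H), 14 (G/Q), 15 (R/S), 16 (E/T), 18 (P/S), 21 (I/L), 22 (V/A), 31 (I/H), 32 (E/T), 37 (L/D), 41 (S/Y).
p = 15/42 = 0.357143.
d = −ln(1 − 0.357143) = −ln(0.642857) = 0.4418.

0.4418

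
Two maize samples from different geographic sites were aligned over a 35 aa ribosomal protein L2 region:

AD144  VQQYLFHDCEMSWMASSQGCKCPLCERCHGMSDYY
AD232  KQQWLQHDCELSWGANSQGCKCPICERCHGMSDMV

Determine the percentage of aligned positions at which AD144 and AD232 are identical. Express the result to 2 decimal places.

The sequences differ at positions 1 (V/K), 4 (Y/W), 6 (F/Q), 11 (M/L), 14 (M/G), 16 (S/N), 24 (L/I), 34 (Y/M), 35 (Y/V).
26 of the 35 sites match, so the percent identity is 26/35 × 100 = 74.29%.

74.29%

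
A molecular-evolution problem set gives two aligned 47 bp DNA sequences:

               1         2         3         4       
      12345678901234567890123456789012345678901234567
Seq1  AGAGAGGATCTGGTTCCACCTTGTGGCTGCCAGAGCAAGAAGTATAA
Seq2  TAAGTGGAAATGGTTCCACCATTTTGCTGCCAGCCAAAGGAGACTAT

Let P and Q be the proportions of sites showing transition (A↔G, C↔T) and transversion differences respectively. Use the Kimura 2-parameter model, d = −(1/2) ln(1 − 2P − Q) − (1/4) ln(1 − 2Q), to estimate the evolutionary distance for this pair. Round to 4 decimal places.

0.4259

Differing sites — 1:A/T (Tv); 2:G/A (Ti); 5:A/T (Tv); 9:T/A (Tv); 10:C/A (Tv); 21:T/A (Tv); 23:G/T (Tv); 25:G/T (Tv); 34:A/C (Tv); 35:G/C (Tv); 36:C/A (Tv); 40:A/G (Ti); 43:T/A (Tv); 44:A/C (Tv); 47:A/T (Tv).
Of the 15 differences, 2 transitions and 13 transversions over 47 sites: P = 2/47 = 0.042553, Q = 13/47 = 0.276596.
d = −0.5·ln(0.638298) − 0.25·ln(0.446808) = −0.5·(-0.448950) − 0.25·(-0.805626) = 0.4259.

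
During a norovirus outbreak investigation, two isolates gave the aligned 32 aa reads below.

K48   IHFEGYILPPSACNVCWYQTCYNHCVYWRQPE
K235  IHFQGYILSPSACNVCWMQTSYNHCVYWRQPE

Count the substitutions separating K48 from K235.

Mismatches occur at site 4 (E↔Q), site 9 (P↔S), site 18 (Y↔M), site 21 (C↔S).
That gives 4 mismatches out of 32 aligned sites, so the Hamming distance is 4.

4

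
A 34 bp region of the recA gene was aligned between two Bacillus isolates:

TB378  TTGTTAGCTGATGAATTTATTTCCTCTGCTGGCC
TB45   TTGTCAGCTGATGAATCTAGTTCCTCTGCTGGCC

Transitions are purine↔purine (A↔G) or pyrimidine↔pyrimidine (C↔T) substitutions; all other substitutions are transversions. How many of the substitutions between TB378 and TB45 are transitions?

Mismatches occur at site 5 (T/C, transition), site 17 (T/C, transition), site 20 (T/G, transversion).
Of the 3 differences, 2 transitions and 1 transversion, so the answer is 2.

2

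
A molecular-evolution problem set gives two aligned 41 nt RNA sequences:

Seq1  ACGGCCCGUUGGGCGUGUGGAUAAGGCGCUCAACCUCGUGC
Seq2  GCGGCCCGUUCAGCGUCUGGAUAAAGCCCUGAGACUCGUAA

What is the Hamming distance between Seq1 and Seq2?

11

Mismatches occur at site 1 (A→G), site 11 (G→C), site 12 (G→A), site 17 (G→C), site 25 (G→A), site 28 (G→C), site 31 (C→G), site 33 (A→G), site 34 (C→A), site 40 (G→A), site 41 (C→A).
That gives 11 mismatches out of 41 aligned sites, so the Hamming distance is 11.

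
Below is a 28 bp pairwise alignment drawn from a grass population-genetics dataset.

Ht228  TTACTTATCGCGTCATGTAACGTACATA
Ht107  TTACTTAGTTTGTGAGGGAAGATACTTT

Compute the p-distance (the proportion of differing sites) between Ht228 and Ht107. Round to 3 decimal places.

0.393

The sequences differ at positions 8 (T/G), 9 (C/T), 10 (G/T), 11 (C/T), 14 (C/G), 16 (T/G), 18 (T/G), 21 (C/G), 22 (G/A), 26 (A/T), 28 (A/T).
There are 11 differences over 28 sites, so p = 11/28 = 0.393.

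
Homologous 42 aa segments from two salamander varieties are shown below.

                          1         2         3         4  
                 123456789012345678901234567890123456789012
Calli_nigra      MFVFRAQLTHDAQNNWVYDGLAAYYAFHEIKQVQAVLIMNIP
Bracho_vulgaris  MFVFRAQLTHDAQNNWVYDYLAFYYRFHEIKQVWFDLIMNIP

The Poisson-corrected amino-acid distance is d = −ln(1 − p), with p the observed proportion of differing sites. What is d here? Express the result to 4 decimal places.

The sequences differ at positions 20 (G/Y), 23 (A/F), 26 (A/R), 34 (Q/W), 35 (A/F), 36 (V/D).
p = 6/42 = 0.142857.
d = −ln(1 − 0.142857) = −ln(0.857143) = 0.1542.

0.1542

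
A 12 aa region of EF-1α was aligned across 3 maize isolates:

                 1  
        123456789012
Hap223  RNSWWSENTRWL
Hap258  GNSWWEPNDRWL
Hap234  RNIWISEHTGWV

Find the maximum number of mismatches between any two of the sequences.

9

Pairwise Hamming distances:
  Hap223 vs Hap258: 4
  Hap223 vs Hap234: 5
  Hap258 vs Hap234: 9
The largest is 9, between Hap258 and Hap234.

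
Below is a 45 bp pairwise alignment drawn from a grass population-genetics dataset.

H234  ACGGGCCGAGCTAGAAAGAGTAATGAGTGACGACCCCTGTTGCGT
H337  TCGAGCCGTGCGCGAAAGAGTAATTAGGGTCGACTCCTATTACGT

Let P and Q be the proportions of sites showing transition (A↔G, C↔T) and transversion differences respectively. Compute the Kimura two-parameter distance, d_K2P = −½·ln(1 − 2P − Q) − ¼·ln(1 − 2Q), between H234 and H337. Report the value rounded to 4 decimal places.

0.2959

Mismatches occur at site 1 (A/T, transversion), site 4 (G/A, transition), site 9 (A/T, transversion), site 12 (T/G, transversion), site 13 (A/C, transversion), site 25 (G/T, transversion), site 28 (T/G, transversion), site 30 (A/T, transversion), site 35 (C/T, transition), site 39 (G/A, transition), site 42 (G/A, transition).
Of the 11 differences, 4 transitions and 7 transversions over 45 sites: P = 4/45 = 0.088889, Q = 7/45 = 0.155556.
d = −0.5·ln(0.666666) − 0.25·ln(0.688888) = −0.5·(-0.405466) − 0.25·(-0.372677) = 0.2959.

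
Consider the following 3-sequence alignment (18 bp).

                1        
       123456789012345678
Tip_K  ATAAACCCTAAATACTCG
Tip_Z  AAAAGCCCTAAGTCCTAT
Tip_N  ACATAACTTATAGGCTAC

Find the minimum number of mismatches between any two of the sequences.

Pairwise Hamming distances:
  Tip_K vs Tip_Z: 6
  Tip_K vs Tip_N: 9
  Tip_Z vs Tip_N: 10
The smallest is 6, between Tip_K and Tip_Z.

6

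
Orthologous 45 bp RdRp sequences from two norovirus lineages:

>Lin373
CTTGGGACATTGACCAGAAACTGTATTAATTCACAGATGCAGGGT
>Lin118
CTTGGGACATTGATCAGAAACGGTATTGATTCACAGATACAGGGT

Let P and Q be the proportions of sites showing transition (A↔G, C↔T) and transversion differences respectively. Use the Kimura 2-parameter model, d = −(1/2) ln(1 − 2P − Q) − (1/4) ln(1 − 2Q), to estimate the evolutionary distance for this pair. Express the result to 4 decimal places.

Differing sites — 14:C/T (Ti); 22:T/G (Tv); 28:A/G (Ti); 39:G/A (Ti).
Of the 4 differences, 3 transitions and 1 transversion over 45 sites: P = 3/45 = 0.066667, Q = 1/45 = 0.022222.
d = −0.5·ln(0.844444) − 0.25·ln(0.955556) = −0.5·(-0.169077) − 0.25·(-0.045462) = 0.0959.

0.0959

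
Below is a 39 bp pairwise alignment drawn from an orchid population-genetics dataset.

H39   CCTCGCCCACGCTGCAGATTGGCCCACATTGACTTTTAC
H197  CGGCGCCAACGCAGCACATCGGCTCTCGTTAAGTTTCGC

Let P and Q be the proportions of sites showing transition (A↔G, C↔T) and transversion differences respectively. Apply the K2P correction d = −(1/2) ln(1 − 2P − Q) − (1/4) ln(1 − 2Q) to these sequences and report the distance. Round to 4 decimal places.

0.4451

Differing sites — 2:C/G (Tv); 3:T/G (Tv); 8:C/A (Tv); 13:T/A (Tv); 17:G/C (Tv); 20:T/C (Ti); 24:C/T (Ti); 26:A/T (Tv); 28:A/G (Ti); 31:G/A (Ti); 33:C/G (Tv); 37:T/C (Ti); 38:A/G (Ti).
Of the 13 differences, 6 transitions and 7 transversions over 39 sites: P = 6/39 = 0.153846, Q = 7/39 = 0.179487.
d = −0.5·ln(0.512821) − 0.25·ln(0.641026) = −0.5·(-0.667828) − 0.25·(-0.444685) = 0.4451.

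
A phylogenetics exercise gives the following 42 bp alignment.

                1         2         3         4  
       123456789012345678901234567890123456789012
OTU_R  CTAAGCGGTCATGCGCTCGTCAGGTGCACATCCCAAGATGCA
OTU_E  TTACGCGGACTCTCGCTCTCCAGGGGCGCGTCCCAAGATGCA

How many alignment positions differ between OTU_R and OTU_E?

The sequences differ at positions 1 (C/T), 4 (A/C), 9 (T/A), 11 (A/T), 12 (T/C), 13 (G/T), 19 (G/T), 20 (T/C), 25 (T/G), 28 (A/G), 30 (A/G).
That gives 11 mismatches out of 42 aligned sites, so the Hamming distance is 11.

11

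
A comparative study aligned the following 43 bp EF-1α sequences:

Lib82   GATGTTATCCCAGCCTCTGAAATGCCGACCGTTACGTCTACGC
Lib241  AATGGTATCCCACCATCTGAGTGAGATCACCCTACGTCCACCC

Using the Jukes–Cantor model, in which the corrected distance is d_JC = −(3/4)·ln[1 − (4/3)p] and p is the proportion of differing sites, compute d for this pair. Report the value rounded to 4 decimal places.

0.5617

Differing sites — 1:G/A; 5:T/G; 13:G/C; 15:C/A; 21:A/G; 22:A/T; 23:T/G; 24:G/A; 25:C/G; 26:C/A; 27:G/T; 28:A/C; 29:C/A; 31:G/C; 32:T/C; 39:T/C; 42:G/C.
p = 17/43 = 0.395349.
d = −0.75 · ln(1 − (4/3)·0.395349) = −0.75 · ln(0.472868) = −0.75 · (-0.748939) = 0.5617.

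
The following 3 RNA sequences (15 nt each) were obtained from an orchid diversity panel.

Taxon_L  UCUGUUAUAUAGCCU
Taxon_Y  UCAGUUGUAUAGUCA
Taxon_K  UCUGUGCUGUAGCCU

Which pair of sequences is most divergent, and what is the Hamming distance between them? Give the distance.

Pairwise Hamming distances:
  Taxon_L vs Taxon_Y: 4
  Taxon_L vs Taxon_K: 3
  Taxon_Y vs Taxon_K: 6
The largest is 6, between Taxon_Y and Taxon_K.

6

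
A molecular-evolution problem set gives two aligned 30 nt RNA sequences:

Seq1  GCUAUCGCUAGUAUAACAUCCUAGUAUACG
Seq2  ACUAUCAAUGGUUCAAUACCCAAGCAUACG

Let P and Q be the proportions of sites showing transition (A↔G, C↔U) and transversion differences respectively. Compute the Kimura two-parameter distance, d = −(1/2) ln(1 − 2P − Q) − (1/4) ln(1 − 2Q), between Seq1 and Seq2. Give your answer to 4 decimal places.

0.4739

Differing sites — 1:G/A (Ti); 7:G/A (Ti); 8:C/A (Tv); 10:A/G (Ti); 13:A/U (Tv); 14:U/C (Ti); 17:C/U (Ti); 19:U/C (Ti); 22:U/A (Tv); 25:U/C (Ti).
Of the 10 differences, 7 transitions and 3 transversions over 30 sites: P = 7/30 = 0.233333, Q = 3/30 = 0.100000.
d = −0.5·ln(0.433334) − 0.25·ln(0.800000) = −0.5·(-0.836246) − 0.25·(-0.223144) = 0.4739.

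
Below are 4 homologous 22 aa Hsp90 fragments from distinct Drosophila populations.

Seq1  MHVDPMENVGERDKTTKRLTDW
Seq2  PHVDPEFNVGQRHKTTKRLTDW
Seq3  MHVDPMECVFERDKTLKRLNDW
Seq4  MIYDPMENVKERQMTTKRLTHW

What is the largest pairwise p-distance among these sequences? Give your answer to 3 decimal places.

Pairwise Hamming distances:
  Seq1 vs Seq2: 5
  Seq1 vs Seq3: 4
  Seq1 vs Seq4: 6
  Seq2 vs Seq3: 9
  Seq2 vs Seq4: 10
  Seq3 vs Seq4: 9
The largest is 10 mismatches, between Seq2 and Seq4; p = 10/22 = 0.455.

0.455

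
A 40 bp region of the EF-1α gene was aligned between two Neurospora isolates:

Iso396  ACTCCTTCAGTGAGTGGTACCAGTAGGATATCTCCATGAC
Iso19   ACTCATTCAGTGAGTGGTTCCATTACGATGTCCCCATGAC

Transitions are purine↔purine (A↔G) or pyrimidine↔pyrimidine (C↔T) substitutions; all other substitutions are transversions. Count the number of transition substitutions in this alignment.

2

Mismatches occur at site 5 (C→A, transversion), site 19 (A→T, transversion), site 23 (G→T, transversion), site 26 (G→C, transversion), site 30 (A→G, transition), site 33 (T→C, transition).
Of the 6 differences, 2 transitions and 4 transversions, so the answer is 2.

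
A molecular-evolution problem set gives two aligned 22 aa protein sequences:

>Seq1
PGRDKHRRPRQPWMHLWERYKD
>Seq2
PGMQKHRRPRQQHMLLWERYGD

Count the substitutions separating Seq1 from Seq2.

6

The sequences differ at positions 3 (R/M), 4 (D/Q), 12 (P/Q), 13 (W/H), 15 (H/L), 21 (K/G).
That gives 6 mismatches out of 22 aligned sites, so the Hamming distance is 6.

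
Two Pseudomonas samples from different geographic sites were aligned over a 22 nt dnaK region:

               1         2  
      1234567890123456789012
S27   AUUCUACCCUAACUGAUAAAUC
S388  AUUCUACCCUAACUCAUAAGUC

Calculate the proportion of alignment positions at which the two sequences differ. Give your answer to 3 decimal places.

Mismatches occur at site 15 (G→C), site 20 (A→G).
There are 2 differences over 22 sites, so p = 2/22 = 0.091.

0.091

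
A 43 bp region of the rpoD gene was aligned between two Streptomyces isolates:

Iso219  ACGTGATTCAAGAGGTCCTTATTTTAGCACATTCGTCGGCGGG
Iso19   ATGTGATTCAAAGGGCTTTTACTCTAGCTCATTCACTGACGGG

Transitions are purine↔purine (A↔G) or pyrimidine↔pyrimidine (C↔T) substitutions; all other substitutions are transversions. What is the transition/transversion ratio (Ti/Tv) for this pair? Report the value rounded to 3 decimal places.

The sequences differ at positions 2 (C/T, transition), 12 (G/A, transition), 13 (A/G, transition), 16 (T/C, transition), 17 (C/T, transition), 18 (C/T, transition), 22 (T/C, transition), 24 (T/C, transition), 29 (A/T, transversion), 35 (G/A, transition), 36 (T/C, transition), 37 (C/T, transition), 39 (G/A, transition).
Of the 13 differences, 12 transitions and 1 transversion, so Ti/Tv = 12/1 = 12.000.

12.000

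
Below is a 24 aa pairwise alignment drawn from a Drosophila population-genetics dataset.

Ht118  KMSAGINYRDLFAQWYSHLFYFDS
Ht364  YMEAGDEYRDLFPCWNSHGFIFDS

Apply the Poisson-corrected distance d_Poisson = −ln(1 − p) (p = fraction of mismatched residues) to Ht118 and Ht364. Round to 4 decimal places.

0.4700

The sequences differ at positions 1 (K/Y), 3 (S/E), 6 (I/D), 7 (N/E), 13 (A/P), 14 (Q/C), 16 (Y/N), 19 (L/G), 21 (Y/I).
p = 9/24 = 0.375000.
d = −ln(1 − 0.375000) = −ln(0.625000) = 0.4700.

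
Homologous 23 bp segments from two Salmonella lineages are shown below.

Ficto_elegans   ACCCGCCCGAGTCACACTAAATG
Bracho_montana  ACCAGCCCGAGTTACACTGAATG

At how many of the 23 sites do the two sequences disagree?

3

Differing sites — 4:C/A; 13:C/T; 19:A/G.
That gives 3 mismatches out of 23 aligned sites, so the Hamming distance is 3.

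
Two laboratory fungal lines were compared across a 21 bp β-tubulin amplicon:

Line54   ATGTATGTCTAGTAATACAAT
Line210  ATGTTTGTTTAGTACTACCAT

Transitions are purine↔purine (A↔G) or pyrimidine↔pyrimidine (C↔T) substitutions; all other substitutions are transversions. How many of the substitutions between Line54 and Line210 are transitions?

1

The sequences differ at positions 5 (A/T, transversion), 9 (C/T, transition), 15 (A/C, transversion), 19 (A/C, transversion).
Of the 4 differences, 1 transition and 3 transversions, so the answer is 1.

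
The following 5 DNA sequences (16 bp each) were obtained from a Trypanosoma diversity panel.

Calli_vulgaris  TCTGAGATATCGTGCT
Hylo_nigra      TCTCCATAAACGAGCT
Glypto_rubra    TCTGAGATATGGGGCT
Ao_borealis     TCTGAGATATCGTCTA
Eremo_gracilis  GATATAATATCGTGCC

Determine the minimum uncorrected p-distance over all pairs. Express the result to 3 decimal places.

Pairwise Hamming distances:
  Calli_vulgaris vs Hylo_nigra: 7
  Calli_vulgaris vs Glypto_rubra: 2
  Calli_vulgaris vs Ao_borealis: 3
  Calli_vulgaris vs Eremo_gracilis: 6
  Hylo_nigra vs Glypto_rubra: 8
  Hylo_nigra vs Ao_borealis: 10
  Hylo_nigra vs Eremo_gracilis: 9
  Glypto_rubra vs Ao_borealis: 5
  Glypto_rubra vs Eremo_gracilis: 8
  Ao_borealis vs Eremo_gracilis: 8
The smallest is 2 mismatches, between Calli_vulgaris and Glypto_rubra; p = 2/16 = 0.125.

0.125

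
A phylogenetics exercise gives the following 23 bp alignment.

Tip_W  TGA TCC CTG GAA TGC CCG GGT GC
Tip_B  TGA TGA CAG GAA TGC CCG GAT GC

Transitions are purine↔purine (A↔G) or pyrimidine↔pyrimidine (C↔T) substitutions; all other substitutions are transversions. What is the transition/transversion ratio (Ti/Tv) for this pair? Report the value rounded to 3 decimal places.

0.333

Differing sites — 5:C/G (Tv); 6:C/A (Tv); 8:T/A (Tv); 20:G/A (Ti).
Of the 4 differences, 1 transition and 3 transversions, so Ti/Tv = 1/3 = 0.333.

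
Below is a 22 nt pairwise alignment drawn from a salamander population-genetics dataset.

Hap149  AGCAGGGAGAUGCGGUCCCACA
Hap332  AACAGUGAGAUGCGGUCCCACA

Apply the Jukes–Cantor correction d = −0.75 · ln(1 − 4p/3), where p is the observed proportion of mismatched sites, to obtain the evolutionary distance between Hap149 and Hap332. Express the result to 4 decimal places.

The sequences differ at positions 2 (G/A), 6 (G/U).
p = 2/22 = 0.090909.
d = −0.75 · ln(1 − (4/3)·0.090909) = −0.75 · ln(0.878788) = −0.75 · (-0.129212) = 0.0969.

0.0969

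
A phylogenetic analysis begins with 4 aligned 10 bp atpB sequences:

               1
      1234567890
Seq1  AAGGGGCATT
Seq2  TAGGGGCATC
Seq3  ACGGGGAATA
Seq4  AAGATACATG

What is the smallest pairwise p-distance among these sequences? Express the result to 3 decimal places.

0.200

Pairwise Hamming distances:
  Seq1 vs Seq2: 2
  Seq1 vs Seq3: 3
  Seq1 vs Seq4: 4
  Seq2 vs Seq3: 4
  Seq2 vs Seq4: 5
  Seq3 vs Seq4: 6
The smallest is 2 mismatches, between Seq1 and Seq2; p = 2/10 = 0.200.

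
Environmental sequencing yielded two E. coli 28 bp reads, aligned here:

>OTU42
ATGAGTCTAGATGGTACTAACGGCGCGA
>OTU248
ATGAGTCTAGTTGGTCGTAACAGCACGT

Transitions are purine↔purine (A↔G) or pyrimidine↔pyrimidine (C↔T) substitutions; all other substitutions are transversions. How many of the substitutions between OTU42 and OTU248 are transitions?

The sequences differ at positions 11 (A/T, transversion), 16 (A/C, transversion), 17 (C/G, transversion), 22 (G/A, transition), 25 (G/A, transition), 28 (A/T, transversion).
Of the 6 differences, 2 transitions and 4 transversions, so the answer is 2.

2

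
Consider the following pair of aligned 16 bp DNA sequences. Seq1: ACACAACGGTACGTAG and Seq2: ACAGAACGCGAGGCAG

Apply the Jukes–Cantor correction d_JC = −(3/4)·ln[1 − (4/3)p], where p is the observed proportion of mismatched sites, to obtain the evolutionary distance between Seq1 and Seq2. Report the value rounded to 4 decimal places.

0.4042

The sequences differ at positions 4 (C/G), 9 (G/C), 10 (T/G), 12 (C/G), 14 (T/C).
p = 5/16 = 0.312500.
d = −0.75 · ln(1 − (4/3)·0.312500) = −0.75 · ln(0.583333) = −0.75 · (-0.538997) = 0.4042.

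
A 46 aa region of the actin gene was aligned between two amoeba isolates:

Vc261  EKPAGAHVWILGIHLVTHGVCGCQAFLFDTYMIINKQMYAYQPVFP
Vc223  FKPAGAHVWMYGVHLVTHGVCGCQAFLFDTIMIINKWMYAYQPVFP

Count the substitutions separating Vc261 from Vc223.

Mismatches occur at site 1 (E↔F), site 10 (I↔M), site 11 (L↔Y), site 13 (I↔V), site 31 (Y↔I), site 37 (Q↔W).
That gives 6 mismatches out of 46 aligned sites, so the Hamming distance is 6.

6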